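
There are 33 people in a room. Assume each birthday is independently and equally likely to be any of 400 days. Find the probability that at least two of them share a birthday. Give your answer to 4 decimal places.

0.7426

It's easier to compute the probability that all 33 are distinct.
P(all distinct) = 400/400 · 399/400 · ··· · 368/400 ≈ 0.2574.
So the probability of at least one match is 1 − 0.2574 = 0.7426.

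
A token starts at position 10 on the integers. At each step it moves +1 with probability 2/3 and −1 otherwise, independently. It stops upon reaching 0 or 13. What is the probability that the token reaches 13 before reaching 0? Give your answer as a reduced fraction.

8184/8191

Let r = q/p = (1/3)/(2/3) = 1/2. The recurrence P(i) = p·P(i+1) + q·P(i−1) with P(0)=0, P(13)=1 gives P(i) = (1 − r^i)/(1 − r^13).
P(10) = (1 − (1/2)^10) / (1 − (1/2)^13) = 8184/8191.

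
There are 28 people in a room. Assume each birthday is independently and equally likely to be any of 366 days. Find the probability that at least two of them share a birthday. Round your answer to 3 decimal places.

0.653

It's easier to compute the probability that all 28 are distinct.
P(all distinct) = 366/366 · 365/366 · ··· · 339/366 ≈ 0.347.
So the probability of at least one match is 1 − 0.347 = 0.653.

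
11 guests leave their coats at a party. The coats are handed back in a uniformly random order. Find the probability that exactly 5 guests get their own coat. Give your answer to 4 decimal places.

Choose which 5 of the 11 are fixed: C(11,5) = 462 ways.
The remaining 6 must have no fixed point: D(6) = 265.
P = 462·265/39916800 = 53/17280 ≈ 0.0031.

0.0031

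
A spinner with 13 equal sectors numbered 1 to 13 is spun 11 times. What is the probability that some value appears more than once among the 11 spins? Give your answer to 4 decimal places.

0.9983

P(all 11 different) = 13/13 · 12/13 · ··· · 3/13 ≈ 0.0017.
P(at least two equal) = 1 − 0.0017 = 0.9983.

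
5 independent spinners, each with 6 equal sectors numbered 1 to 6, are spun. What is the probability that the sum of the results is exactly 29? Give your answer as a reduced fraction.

There are 6^5 = 7776 equally likely outcomes.
The number of ordered 5-tuples from {1,…,6} summing to 29 is 5.
P(sum = 29) = 5/7776.

5/7776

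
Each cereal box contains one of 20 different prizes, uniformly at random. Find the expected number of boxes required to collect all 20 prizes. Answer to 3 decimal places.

After i distinct types are collected, each trial gives a new one with probability (20−i)/20, so the expected wait for the next new type is 20/(20−i).
E = 20/20 + 20/19 + 20/18 + 20/17 + 20/16 + 20/15 + 20/14 + 20/13 + 20/12 + 20/11 + 20/10 + 20/9 + 20/8 + 20/7 + 20/6 + 20/5 + 20/4 + 20/3 + 20/2 + 20/1 = 279175675/3879876 ≈ 71.955.

71.955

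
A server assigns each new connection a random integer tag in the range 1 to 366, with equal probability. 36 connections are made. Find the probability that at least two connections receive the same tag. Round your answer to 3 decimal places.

0.831

It's easier to compute the probability that all 36 are distinct.
P(all distinct) = 366/366 · 365/366 · ··· · 331/366 ≈ 0.169.
So the probability of at least one match is 1 − 0.169 = 0.831.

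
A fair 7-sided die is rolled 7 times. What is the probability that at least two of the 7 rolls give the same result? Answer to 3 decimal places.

P(all 7 different) = 7/7 · 6/7 · ··· · 1/7 ≈ 0.006.
P(at least two equal) = 1 − 0.006 = 0.994.

0.994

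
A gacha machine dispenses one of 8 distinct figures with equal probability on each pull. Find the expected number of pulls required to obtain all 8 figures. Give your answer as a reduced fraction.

After i distinct types are collected, each trial gives a new one with probability (8−i)/8, so the expected wait for the next new type is 8/(8−i).
E = 8/8 + 8/7 + 8/6 + 8/5 + 8/4 + 8/3 + 8/2 + 8/1 = 761/35.

761/35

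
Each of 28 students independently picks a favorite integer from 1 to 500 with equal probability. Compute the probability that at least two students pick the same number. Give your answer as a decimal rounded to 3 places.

It's easier to compute the probability that all 28 are distinct.
P(all distinct) = 500/500 · 499/500 · ··· · 473/500 ≈ 0.463.
So the probability of at least one match is 1 − 0.463 = 0.537.

0.537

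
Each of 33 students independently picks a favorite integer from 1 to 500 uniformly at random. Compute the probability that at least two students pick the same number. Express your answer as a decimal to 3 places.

It's easier to compute the probability that all 33 are distinct.
P(all distinct) = 500/500 · 499/500 · ··· · 468/500 ≈ 0.340.
So the probability of at least one match is 1 − 0.340 = 0.660.

0.660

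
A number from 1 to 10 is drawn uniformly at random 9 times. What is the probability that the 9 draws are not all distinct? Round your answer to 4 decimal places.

0.9964

P(all 9 different) = 10/10 · 9/10 · ··· · 2/10 ≈ 0.0036.
P(at least two equal) = 1 − 0.0036 = 0.9964.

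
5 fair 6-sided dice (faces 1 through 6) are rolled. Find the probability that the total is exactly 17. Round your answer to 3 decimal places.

0.100

There are 6^5 = 7776 equally likely outcomes.
The number of ordered 5-tuples from {1,…,6} summing to 17 is 780.
P(sum = 17) = 780/7776 = 65/648 ≈ 0.100.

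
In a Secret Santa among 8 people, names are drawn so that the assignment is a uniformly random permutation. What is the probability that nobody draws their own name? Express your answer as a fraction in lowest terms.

2119/5760

This is the derangement probability: permutations of 8 with no fixed point.
D(8) = 8! · (1 − 1/1! + 1/2! − ··· + (−1)^8/8!) = 14833.
P = 14833/40320 = 2119/5760.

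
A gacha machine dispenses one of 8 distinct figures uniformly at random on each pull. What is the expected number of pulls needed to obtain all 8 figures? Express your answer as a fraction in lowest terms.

After i distinct types are collected, each trial gives a new one with probability (8−i)/8, so the expected wait for the next new type is 8/(8−i).
E = 8/8 + 8/7 + 8/6 + 8/5 + 8/4 + 8/3 + 8/2 + 8/1 = 761/35.

761/35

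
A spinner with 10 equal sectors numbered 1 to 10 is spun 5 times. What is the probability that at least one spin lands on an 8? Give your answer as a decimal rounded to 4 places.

P(no spin lands on an 8) = (9/10)^5 ≈ 0.5905.
P(at least one) = 1 − 0.5905 = 0.4095.

0.4095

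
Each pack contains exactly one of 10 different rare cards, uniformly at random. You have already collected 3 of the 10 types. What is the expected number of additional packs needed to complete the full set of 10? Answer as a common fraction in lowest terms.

363/14

Starting from 3 distinct types, each trial gives a new one with probability (10−i)/10 when i types are held, so the wait for the next new type is 10/(10−i).
E = 10/7 + 10/6 + 10/5 + 10/4 + 10/3 + 10/2 + 10/1 = 363/14.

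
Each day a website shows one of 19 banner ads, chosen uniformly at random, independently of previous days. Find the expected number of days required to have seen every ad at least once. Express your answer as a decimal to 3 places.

After i distinct types are collected, each trial gives a new one with probability (19−i)/19, so the expected wait for the next new type is 19/(19−i).
E = 19/19 + 19/18 + 19/17 + 19/16 + 19/15 + 19/14 + 19/13 + 19/12 + 19/11 + 19/10 + 19/9 + 19/8 + 19/7 + 19/6 + 19/5 + 19/4 + 19/3 + 19/2 + 19/1 = 275295799/4084080 ≈ 67.407.

67.407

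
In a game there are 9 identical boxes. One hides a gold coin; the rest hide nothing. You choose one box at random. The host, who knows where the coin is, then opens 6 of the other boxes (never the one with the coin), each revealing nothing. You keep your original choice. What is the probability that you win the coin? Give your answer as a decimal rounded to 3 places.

0.111

The host can always open 6 empty boxes regardless of your choice, so the reveals give no information about your original box.
P(win by staying) = 1/9 ≈ 0.111.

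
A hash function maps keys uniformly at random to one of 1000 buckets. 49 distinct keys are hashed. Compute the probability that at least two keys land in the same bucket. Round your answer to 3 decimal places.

It's easier to compute the probability that all 49 are distinct.
P(all distinct) = 1000/1000 · 999/1000 · ··· · 952/1000 ≈ 0.303.
So the probability of at least one match is 1 − 0.303 = 0.697.

0.697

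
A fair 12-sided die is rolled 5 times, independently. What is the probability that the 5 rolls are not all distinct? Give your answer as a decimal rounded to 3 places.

P(all 5 different) = 12/12 · 11/12 · ··· · 8/12 ≈ 0.382.
P(at least two equal) = 1 − 0.382 = 0.618.

0.618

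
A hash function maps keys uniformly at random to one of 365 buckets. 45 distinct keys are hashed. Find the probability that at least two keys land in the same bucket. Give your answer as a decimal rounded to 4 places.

0.9410

It's easier to compute the probability that all 45 are distinct.
P(all distinct) = 365/365 · 364/365 · ··· · 321/365 ≈ 0.0590.
So the probability of at least one match is 1 − 0.0590 = 0.9410.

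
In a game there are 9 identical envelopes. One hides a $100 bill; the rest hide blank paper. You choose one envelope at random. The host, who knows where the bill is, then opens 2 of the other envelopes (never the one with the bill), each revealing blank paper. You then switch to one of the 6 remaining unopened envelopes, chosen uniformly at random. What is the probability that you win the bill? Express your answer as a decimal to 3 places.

0.148

Your original envelope holds the bill with probability 1/9, so the other 8 collectively hold it with probability 8/9.
The host can always find 2 empty envelopes to open, so the reveals don't change that 8/9; it is now spread over the 6 remaining unopened envelopes.
P(win by switching) = (8/9) · (1/6) = 4/27 ≈ 0.148.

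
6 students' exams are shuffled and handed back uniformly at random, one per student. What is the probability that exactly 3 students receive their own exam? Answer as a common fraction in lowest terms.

1/18

Choose which 3 of the 6 are fixed: C(6,3) = 20 ways.
The remaining 3 must have no fixed point: D(3) = 2.
P = 20·2/720 = 1/18.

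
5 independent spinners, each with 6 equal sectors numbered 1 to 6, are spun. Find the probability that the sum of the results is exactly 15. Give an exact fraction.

217/2592

There are 6^5 = 7776 equally likely outcomes.
The number of ordered 5-tuples from {1,…,6} summing to 15 is 651.
P(sum = 15) = 651/7776 = 217/2592.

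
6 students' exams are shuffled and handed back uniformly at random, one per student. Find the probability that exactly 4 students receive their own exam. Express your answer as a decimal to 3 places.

Choose which 4 of the 6 are fixed: C(6,4) = 15 ways.
The remaining 2 must have no fixed point: D(2) = 1.
P = 15·1/720 = 1/48 ≈ 0.021.

0.021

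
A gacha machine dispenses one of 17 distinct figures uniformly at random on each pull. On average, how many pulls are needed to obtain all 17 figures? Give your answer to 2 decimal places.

58.47

After i distinct types are collected, each trial gives a new one with probability (17−i)/17, so the expected wait for the next new type is 17/(17−i).
E = 17/17 + 17/16 + 17/15 + 17/14 + 17/13 + 17/12 + 17/11 + 17/10 + 17/9 + 17/8 + 17/7 + 17/6 + 17/5 + 17/4 + 17/3 + 17/2 + 17/1 = 42142223/720720 ≈ 58.47.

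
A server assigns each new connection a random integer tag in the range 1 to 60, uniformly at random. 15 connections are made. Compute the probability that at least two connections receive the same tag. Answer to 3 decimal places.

0.852

It's easier to compute the probability that all 15 are distinct.
P(all distinct) = 60/60 · 59/60 · ··· · 46/60 ≈ 0.148.
So the probability of at least one match is 1 − 0.148 = 0.852.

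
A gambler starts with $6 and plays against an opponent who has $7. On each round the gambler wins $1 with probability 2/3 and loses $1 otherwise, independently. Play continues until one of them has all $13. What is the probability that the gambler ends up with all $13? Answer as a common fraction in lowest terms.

8064/8191

Let r = q/p = (1/3)/(2/3) = 1/2. The recurrence P(i) = p·P(i+1) + q·P(i−1) with P(0)=0, P(13)=1 gives P(i) = (1 − r^i)/(1 − r^13).
P(6) = (1 − (1/2)^6) / (1 − (1/2)^13) = 8064/8191.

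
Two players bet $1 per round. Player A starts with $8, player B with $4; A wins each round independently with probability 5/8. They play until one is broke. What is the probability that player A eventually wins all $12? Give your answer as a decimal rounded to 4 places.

Let r = q/p = (3/8)/(5/8) = 3/5. The recurrence P(i) = p·P(i+1) + q·P(i−1) with P(0)=0, P(12)=1 gives P(i) = (1 − r^i)/(1 − r^12).
P(8) = (1 − (3/5)^8) / (1 − (3/5)^12) = 441250/447811 ≈ 0.9853.

0.9853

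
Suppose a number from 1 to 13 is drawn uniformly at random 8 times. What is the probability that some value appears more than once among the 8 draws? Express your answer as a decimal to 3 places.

0.936

P(all 8 different) = 13/13 · 12/13 · ··· · 6/13 ≈ 0.064.
P(at least two equal) = 1 − 0.064 = 0.936.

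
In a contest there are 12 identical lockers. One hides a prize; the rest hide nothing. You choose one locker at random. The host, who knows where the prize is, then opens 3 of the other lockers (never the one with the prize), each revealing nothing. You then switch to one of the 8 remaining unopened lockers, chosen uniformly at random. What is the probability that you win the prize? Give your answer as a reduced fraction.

Your original locker holds the prize with probability 1/12, so the other 11 collectively hold it with probability 11/12.
The host can always find 3 empty lockers to open, so the reveals don't change that 11/12; it is now spread over the 8 remaining unopened lockers.
P(win by switching) = (11/12) · (1/8) = 11/96.

11/96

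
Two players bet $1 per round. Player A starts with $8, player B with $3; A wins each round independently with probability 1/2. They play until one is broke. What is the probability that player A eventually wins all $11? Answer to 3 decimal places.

0.727

With a fair step, P(i) = ½P(i−1) + ½P(i+1) with P(0)=0, P(11)=1 has the linear solution P(i) = i/11.
P(8) = 8/11 ≈ 0.727.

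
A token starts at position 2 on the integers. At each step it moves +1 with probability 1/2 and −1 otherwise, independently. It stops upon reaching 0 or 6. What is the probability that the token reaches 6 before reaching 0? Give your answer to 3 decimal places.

With a fair step, P(i) = ½P(i−1) + ½P(i+1) with P(0)=0, P(6)=1 has the linear solution P(i) = i/6.
P(2) = 2/6 = 1/3 ≈ 0.333.

0.333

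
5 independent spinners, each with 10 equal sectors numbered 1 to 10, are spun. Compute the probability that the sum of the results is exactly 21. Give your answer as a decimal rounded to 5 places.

0.03795

There are 10^5 = 100000 equally likely outcomes.
The number of ordered 5-tuples from {1,…,10} summing to 21 is 3795.
P(sum = 21) = 3795/100000 = 759/20000 ≈ 0.03795.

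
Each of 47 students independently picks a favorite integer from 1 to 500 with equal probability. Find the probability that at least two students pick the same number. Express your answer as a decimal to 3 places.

0.893

It's easier to compute the probability that all 47 are distinct.
P(all distinct) = 500/500 · 499/500 · ··· · 454/500 ≈ 0.107.
So the probability of at least one match is 1 − 0.107 = 0.893.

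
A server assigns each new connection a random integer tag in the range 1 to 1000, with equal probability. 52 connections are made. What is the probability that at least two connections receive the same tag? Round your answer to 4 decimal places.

It's easier to compute the probability that all 52 are distinct.
P(all distinct) = 1000/1000 · 999/1000 · ··· · 949/1000 ≈ 0.2594.
So the probability of at least one match is 1 − 0.2594 = 0.7406.

0.7406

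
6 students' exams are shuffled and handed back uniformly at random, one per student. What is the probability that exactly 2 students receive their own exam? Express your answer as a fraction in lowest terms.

3/16

Choose which 2 of the 6 are fixed: C(6,2) = 15 ways.
The remaining 4 must have no fixed point: D(4) = 9.
P = 15·9/720 = 3/16.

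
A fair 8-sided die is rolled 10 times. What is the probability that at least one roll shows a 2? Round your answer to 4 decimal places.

0.7369

P(no roll shows a 2) = (7/8)^10 ≈ 0.2631.
P(at least one) = 1 − 0.2631 = 0.7369.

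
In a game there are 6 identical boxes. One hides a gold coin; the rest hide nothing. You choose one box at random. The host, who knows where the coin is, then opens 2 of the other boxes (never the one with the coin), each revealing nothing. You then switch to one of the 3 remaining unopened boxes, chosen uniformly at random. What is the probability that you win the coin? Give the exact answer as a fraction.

5/18

Your original box holds the coin with probability 1/6, so the other 5 collectively hold it with probability 5/6.
The host can always find 2 empty boxes to open, so the reveals don't change that 5/6; it is now spread over the 3 remaining unopened boxes.
P(win by switching) = (5/6) · (1/3) = 5/18.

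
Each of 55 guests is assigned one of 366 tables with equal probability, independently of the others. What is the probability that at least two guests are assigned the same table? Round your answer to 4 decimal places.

0.9861

It's easier to compute the probability that all 55 are distinct.
P(all distinct) = 366/366 · 365/366 · ··· · 312/366 ≈ 0.0139.
So the probability of at least one match is 1 − 0.0139 = 0.9861.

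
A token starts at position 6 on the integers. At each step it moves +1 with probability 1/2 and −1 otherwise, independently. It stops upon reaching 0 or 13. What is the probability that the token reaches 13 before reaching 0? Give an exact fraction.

With a fair step, P(i) = ½P(i−1) + ½P(i+1) with P(0)=0, P(13)=1 has the linear solution P(i) = i/13.
P(6) = 6/13.

6/13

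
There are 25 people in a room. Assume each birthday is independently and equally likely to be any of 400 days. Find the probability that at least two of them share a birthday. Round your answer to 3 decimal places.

0.535

It's easier to compute the probability that all 25 are distinct.
P(all distinct) = 400/400 · 399/400 · ··· · 376/400 ≈ 0.465.
So the probability of at least one match is 1 − 0.465 = 0.535.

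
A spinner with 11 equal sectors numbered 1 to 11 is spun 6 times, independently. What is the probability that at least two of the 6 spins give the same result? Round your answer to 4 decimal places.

0.8122

P(all 6 different) = 11/11 · 10/11 · ··· · 6/11 ≈ 0.1878.
P(at least two equal) = 1 − 0.1878 = 0.8122.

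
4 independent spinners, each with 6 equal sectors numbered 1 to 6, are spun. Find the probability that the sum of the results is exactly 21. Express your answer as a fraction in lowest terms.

5/324

There are 6^4 = 1296 equally likely outcomes.
The number of ordered 4-tuples from {1,…,6} summing to 21 is 20.
P(sum = 21) = 20/1296 = 5/324.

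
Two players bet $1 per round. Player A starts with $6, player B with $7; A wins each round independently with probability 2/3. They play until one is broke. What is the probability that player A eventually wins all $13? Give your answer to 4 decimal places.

Let r = q/p = (1/3)/(2/3) = 1/2. The recurrence P(i) = p·P(i+1) + q·P(i−1) with P(0)=0, P(13)=1 gives P(i) = (1 − r^i)/(1 − r^13).
P(6) = (1 − (1/2)^6) / (1 − (1/2)^13) = 8064/8191 ≈ 0.9845.

0.9845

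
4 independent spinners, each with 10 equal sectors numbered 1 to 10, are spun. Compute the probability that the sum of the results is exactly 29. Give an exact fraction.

There are 10^4 = 10000 equally likely outcomes.
The number of ordered 4-tuples from {1,…,10} summing to 29 is 348.
P(sum = 29) = 348/10000 = 87/2500.

87/2500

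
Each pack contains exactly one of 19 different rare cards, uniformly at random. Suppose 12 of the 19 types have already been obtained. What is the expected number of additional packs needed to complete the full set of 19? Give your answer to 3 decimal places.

Starting from 12 distinct types, each trial gives a new one with probability (19−i)/19 when i types are held, so the wait for the next new type is 19/(19−i).
E = 19/7 + 19/6 + 19/5 + 19/4 + 19/3 + 19/2 + 19/1 = 6897/140 ≈ 49.264.

49.264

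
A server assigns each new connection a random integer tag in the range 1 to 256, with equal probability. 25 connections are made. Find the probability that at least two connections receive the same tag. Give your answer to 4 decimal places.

It's easier to compute the probability that all 25 are distinct.
P(all distinct) = 256/256 · 255/256 · ··· · 232/256 ≈ 0.2979.
So the probability of at least one match is 1 − 0.2979 = 0.7021.

0.7021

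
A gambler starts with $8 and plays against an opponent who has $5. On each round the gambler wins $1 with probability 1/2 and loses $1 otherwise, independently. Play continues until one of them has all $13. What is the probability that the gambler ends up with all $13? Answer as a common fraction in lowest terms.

With a fair step, P(i) = ½P(i−1) + ½P(i+1) with P(0)=0, P(13)=1 has the linear solution P(i) = i/13.
P(8) = 8/13.

8/13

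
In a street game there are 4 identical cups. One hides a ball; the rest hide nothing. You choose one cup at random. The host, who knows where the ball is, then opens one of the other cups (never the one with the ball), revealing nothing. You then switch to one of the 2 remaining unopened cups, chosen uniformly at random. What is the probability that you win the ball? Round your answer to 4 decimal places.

Your original cup holds the ball with probability 1/4, so the other 3 collectively hold it with probability 3/4.
The host can always find an empty cup to open, so this doesn't change that 3/4; it is now spread over the 2 remaining unopened cups.
P(win by switching) = (3/4) · (1/2) = 3/8 ≈ 0.3750.

0.3750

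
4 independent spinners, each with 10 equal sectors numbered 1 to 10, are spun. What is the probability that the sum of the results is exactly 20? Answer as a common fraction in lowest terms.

633/10000

There are 10^4 = 10000 equally likely outcomes.
The number of ordered 4-tuples from {1,…,10} summing to 20 is 633.
P(sum = 20) = 633/10000.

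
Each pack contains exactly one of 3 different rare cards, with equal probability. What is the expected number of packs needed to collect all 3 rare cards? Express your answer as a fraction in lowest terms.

11/2

After i distinct types are collected, each trial gives a new one with probability (3−i)/3, so the expected wait for the next new type is 3/(3−i).
E = 3/3 + 3/2 + 3/1 = 11/2.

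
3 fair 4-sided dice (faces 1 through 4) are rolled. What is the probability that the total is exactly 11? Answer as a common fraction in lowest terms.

There are 4^3 = 64 equally likely outcomes.
The number of ordered 3-tuples from {1,…,4} summing to 11 is 3.
P(sum = 11) = 3/64.

3/64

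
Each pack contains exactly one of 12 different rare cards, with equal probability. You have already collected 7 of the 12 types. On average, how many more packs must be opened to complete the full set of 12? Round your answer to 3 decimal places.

27.400

Starting from 7 distinct types, each trial gives a new one with probability (12−i)/12 when i types are held, so the wait for the next new type is 12/(12−i).
E = 12/5 + 12/4 + 12/3 + 12/2 + 12/1 = 137/5 ≈ 27.400.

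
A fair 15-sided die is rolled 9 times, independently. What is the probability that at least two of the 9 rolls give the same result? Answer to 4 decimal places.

P(all 9 different) = 15/15 · 14/15 · ··· · 7/15 ≈ 0.0472.
P(at least two equal) = 1 − 0.0472 = 0.9528.

0.9528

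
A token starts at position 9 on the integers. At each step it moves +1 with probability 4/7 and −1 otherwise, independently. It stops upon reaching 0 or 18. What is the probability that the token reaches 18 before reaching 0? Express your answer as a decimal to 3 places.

0.930

Let r = q/p = (3/7)/(4/7) = 3/4. The recurrence P(i) = p·P(i+1) + q·P(i−1) with P(0)=0, P(18)=1 gives P(i) = (1 − r^i)/(1 − r^18).
P(9) = (1 − (3/4)^9) / (1 − (3/4)^18) = 262144/281827 ≈ 0.930.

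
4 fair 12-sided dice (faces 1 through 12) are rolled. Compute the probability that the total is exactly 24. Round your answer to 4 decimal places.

0.0536

There are 12^4 = 20736 equally likely outcomes.
The number of ordered 4-tuples from {1,…,12} summing to 24 is 1111.
P(sum = 24) = 1111/20736 ≈ 0.0536.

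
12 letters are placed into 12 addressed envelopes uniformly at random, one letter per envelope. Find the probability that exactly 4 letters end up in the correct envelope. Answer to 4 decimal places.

Choose which 4 of the 12 are fixed: C(12,4) = 495 ways.
The remaining 8 must have no fixed point: D(8) = 14833.
P = 495·14833/479001600 = 2119/138240 ≈ 0.0153.

0.0153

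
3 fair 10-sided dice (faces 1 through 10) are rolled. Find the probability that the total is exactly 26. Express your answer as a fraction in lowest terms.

There are 10^3 = 1000 equally likely outcomes.
The number of ordered 3-tuples from {1,…,10} summing to 26 is 15.
P(sum = 26) = 15/1000 = 3/200.

3/200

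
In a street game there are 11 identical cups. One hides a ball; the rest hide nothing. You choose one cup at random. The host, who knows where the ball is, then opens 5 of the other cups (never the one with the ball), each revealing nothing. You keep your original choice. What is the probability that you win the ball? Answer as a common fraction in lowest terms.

1/11

The host can always open 5 empty cups regardless of your choice, so the reveals give no information about your original cup.
P(win by staying) = 1/11.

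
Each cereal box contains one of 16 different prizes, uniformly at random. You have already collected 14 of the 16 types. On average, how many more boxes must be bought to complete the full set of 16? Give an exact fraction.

Starting from 14 distinct types, each trial gives a new one with probability (16−i)/16 when i types are held, so the wait for the next new type is 16/(16−i).
E = 16/2 + 16/1 = 24.

24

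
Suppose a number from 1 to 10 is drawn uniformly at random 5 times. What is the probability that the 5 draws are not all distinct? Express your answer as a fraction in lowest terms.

P(all 5 different) = 10/10 · 9/10 · ··· · 6/10 = 189/625.
P(at least two equal) = 1 − 189/625 = 436/625.

436/625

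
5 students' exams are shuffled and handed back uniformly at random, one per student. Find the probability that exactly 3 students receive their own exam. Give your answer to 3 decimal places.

0.083

Choose which 3 of the 5 are fixed: C(5,3) = 10 ways.
The remaining 2 must have no fixed point: D(2) = 1.
P = 10·1/120 = 1/12 ≈ 0.083.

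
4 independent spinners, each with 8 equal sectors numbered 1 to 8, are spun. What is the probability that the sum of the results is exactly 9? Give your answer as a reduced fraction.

There are 8^4 = 4096 equally likely outcomes.
The number of ordered 4-tuples from {1,…,8} summing to 9 is 56.
P(sum = 9) = 56/4096 = 7/512.

7/512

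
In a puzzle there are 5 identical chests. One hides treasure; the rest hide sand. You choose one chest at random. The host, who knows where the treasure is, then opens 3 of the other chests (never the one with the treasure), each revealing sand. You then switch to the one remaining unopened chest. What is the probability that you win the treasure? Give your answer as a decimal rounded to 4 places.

Your original chest holds the treasure with probability 1/5, so the other 4 collectively hold it with probability 4/5.
The host can always find 3 empty chests to open, so the reveals don't change that 4/5; it is now spread over the 1 remaining unopened chest.
P(win by switching) = (4/5) · (1/1) = 4/5 ≈ 0.8000.

0.8000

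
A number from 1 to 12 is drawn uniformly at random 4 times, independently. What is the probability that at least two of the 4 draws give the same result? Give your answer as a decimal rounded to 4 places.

0.4271

P(all 4 different) = 12/12 · 11/12 · ··· · 9/12 ≈ 0.5729.
P(at least two equal) = 1 − 0.5729 = 0.4271.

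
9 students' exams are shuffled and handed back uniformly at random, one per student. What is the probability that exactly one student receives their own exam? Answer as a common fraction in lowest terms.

2119/5760

Choose which one is fixed: C(9,1) = 9 ways.
The remaining 8 must have no fixed point: D(8) = 14833.
P = 9·14833/362880 = 2119/5760.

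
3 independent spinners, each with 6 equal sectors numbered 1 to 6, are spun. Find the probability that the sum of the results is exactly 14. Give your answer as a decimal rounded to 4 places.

There are 6^3 = 216 equally likely outcomes.
The number of ordered 3-tuples from {1,…,6} summing to 14 is 15.
P(sum = 14) = 15/216 = 5/72 ≈ 0.0694.

0.0694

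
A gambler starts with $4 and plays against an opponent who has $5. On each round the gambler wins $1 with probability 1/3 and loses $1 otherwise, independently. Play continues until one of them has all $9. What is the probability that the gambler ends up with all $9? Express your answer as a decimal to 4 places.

Let r = q/p = (2/3)/(1/3) = 2. The recurrence P(i) = p·P(i+1) + q·P(i−1) with P(0)=0, P(9)=1 gives P(i) = (1 − r^i)/(1 − r^9).
P(4) = (1 − (2)^4) / (1 − (2)^9) = 15/511 ≈ 0.0294.

0.0294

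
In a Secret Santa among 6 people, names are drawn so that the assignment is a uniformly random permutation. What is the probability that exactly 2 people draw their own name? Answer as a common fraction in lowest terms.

Choose which 2 of the 6 are fixed: C(6,2) = 15 ways.
The remaining 4 must have no fixed point: D(4) = 9.
P = 15·9/720 = 3/16.

3/16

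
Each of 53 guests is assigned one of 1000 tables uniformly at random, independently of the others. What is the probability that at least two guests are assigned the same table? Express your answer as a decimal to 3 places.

It's easier to compute the probability that all 53 are distinct.
P(all distinct) = 1000/1000 · 999/1000 · ··· · 948/1000 ≈ 0.246.
So the probability of at least one match is 1 − 0.246 = 0.754.

0.754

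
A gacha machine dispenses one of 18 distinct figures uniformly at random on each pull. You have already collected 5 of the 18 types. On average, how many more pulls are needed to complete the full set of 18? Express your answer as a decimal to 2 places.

Starting from 5 distinct types, each trial gives a new one with probability (18−i)/18 when i types are held, so the wait for the next new type is 18/(18−i).
E = 18/13 + 18/12 + 18/11 + 18/10 + 18/9 + 18/8 + 18/7 + 18/6 + 18/5 + 18/4 + 18/3 + 18/2 + 18/1 = 1145993/20020 ≈ 57.24.

57.24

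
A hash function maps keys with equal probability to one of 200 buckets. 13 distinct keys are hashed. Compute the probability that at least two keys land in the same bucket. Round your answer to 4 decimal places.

0.3286

It's easier to compute the probability that all 13 are distinct.
P(all distinct) = 200/200 · 199/200 · ··· · 188/200 ≈ 0.6714.
So the probability of at least one match is 1 − 0.6714 = 0.3286.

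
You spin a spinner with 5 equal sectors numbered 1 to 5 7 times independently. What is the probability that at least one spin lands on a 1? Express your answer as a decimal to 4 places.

P(no spin lands on a 1) = (4/5)^7 ≈ 0.2097.
P(at least one) = 1 − 0.2097 = 0.7903.

0.7903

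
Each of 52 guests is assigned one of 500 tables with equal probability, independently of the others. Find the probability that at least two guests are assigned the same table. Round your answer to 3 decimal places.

0.936

It's easier to compute the probability that all 52 are distinct.
P(all distinct) = 500/500 · 499/500 · ··· · 449/500 ≈ 0.064.
So the probability of at least one match is 1 − 0.064 = 0.936.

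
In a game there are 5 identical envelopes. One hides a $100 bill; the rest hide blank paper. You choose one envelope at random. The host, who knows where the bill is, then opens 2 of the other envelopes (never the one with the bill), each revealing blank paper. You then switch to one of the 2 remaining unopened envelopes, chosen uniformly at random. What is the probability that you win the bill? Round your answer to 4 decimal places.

Your original envelope holds the bill with probability 1/5, so the other 4 collectively hold it with probability 4/5.
The host can always find 2 empty envelopes to open, so the reveals don't change that 4/5; it is now spread over the 2 remaining unopened envelopes.
P(win by switching) = (4/5) · (1/2) = 2/5 ≈ 0.4000.

0.4000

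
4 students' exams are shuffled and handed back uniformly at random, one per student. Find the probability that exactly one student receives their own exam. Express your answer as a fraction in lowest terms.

1/3

Choose which one is fixed: C(4,1) = 4 ways.
The remaining 3 must have no fixed point: D(3) = 2.
P = 4·2/24 = 1/3.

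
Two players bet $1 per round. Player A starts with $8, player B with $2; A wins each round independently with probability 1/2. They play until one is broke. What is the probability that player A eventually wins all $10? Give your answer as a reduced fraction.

With a fair step, P(i) = ½P(i−1) + ½P(i+1) with P(0)=0, P(10)=1 has the linear solution P(i) = i/10.
P(8) = 8/10 = 4/5.

4/5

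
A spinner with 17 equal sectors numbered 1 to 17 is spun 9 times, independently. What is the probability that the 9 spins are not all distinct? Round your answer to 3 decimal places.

P(all 9 different) = 17/17 · 16/17 · ··· · 9/17 ≈ 0.074.
P(at least two equal) = 1 − 0.074 = 0.926.

0.926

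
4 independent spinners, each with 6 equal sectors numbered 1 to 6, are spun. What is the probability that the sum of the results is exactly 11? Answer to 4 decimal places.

0.0802

There are 6^4 = 1296 equally likely outcomes.
The number of ordered 4-tuples from {1,…,6} summing to 11 is 104.
P(sum = 11) = 104/1296 = 13/162 ≈ 0.0802.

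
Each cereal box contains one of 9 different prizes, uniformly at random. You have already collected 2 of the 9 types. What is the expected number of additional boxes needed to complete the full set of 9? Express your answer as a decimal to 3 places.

Starting from 2 distinct types, each trial gives a new one with probability (9−i)/9 when i types are held, so the wait for the next new type is 9/(9−i).
E = 9/7 + 9/6 + 9/5 + 9/4 + 9/3 + 9/2 + 9/1 = 3267/140 ≈ 23.336.

23.336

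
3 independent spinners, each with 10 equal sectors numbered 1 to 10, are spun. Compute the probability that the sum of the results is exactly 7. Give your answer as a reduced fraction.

There are 10^3 = 1000 equally likely outcomes.
The number of ordered 3-tuples from {1,…,10} summing to 7 is 15.
P(sum = 7) = 15/1000 = 3/200.

3/200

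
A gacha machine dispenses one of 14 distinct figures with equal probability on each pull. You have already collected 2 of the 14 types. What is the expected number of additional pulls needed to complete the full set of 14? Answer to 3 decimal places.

Starting from 2 distinct types, each trial gives a new one with probability (14−i)/14 when i types are held, so the wait for the next new type is 14/(14−i).
E = 14/12 + 14/11 + 14/10 + 14/9 + 14/8 + 14/7 + 14/6 + 14/5 + 14/4 + 14/3 + 14/2 + 14/1 = 86021/1980 ≈ 43.445.

43.445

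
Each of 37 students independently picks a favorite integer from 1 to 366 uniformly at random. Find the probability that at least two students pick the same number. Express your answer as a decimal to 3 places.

It's easier to compute the probability that all 37 are distinct.
P(all distinct) = 366/366 · 365/366 · ··· · 330/366 ≈ 0.152.
So the probability of at least one match is 1 − 0.152 = 0.848.

0.848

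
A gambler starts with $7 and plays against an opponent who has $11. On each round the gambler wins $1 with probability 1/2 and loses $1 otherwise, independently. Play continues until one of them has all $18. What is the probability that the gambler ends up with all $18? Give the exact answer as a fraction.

7/18

With a fair step, P(i) = ½P(i−1) + ½P(i+1) with P(0)=0, P(18)=1 has the linear solution P(i) = i/18.
P(7) = 7/18.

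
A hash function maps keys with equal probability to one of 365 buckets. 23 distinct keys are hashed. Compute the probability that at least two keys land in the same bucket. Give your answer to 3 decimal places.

It's easier to compute the probability that all 23 are distinct.
P(all distinct) = 365/365 · 364/365 · ··· · 343/365 ≈ 0.493.
So the probability of at least one match is 1 − 0.493 = 0.507.

0.507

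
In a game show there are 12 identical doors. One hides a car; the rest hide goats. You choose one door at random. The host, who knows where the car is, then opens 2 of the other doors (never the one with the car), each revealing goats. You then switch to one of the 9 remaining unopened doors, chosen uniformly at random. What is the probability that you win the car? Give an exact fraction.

11/108

Your original door holds the car with probability 1/12, so the other 11 collectively hold it with probability 11/12.
The host can always find 2 empty doors to open, so the reveals don't change that 11/12; it is now spread over the 9 remaining unopened doors.
P(win by switching) = (11/12) · (1/9) = 11/108.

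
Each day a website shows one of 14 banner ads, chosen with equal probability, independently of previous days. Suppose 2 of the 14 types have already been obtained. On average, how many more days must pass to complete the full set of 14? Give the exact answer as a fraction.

86021/1980

Starting from 2 distinct types, each trial gives a new one with probability (14−i)/14 when i types are held, so the wait for the next new type is 14/(14−i).
E = 14/12 + 14/11 + 14/10 + 14/9 + 14/8 + 14/7 + 14/6 + 14/5 + 14/4 + 14/3 + 14/2 + 14/1 = 86021/1980.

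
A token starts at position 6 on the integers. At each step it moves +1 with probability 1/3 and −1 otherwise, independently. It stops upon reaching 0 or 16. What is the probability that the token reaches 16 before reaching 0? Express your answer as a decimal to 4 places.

Let r = q/p = (2/3)/(1/3) = 2. The recurrence P(i) = p·P(i+1) + q·P(i−1) with P(0)=0, P(16)=1 gives P(i) = (1 − r^i)/(1 − r^16).
P(6) = (1 − (2)^6) / (1 − (2)^16) = 21/21845 ≈ 0.0010.

0.0010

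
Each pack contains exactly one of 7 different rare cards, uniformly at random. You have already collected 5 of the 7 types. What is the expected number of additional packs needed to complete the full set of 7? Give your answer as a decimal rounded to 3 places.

10.500

Starting from 5 distinct types, each trial gives a new one with probability (7−i)/7 when i types are held, so the wait for the next new type is 7/(7−i).
E = 7/2 + 7/1 = 21/2 ≈ 10.500.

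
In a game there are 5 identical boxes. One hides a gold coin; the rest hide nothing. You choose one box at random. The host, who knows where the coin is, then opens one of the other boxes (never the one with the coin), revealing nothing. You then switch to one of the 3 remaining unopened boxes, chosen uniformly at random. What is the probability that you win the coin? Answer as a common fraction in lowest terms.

Your original box holds the coin with probability 1/5, so the other 4 collectively hold it with probability 4/5.
The host can always find an empty box to open, so this doesn't change that 4/5; it is now spread over the 3 remaining unopened boxes.
P(win by switching) = (4/5) · (1/3) = 4/15.

4/15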